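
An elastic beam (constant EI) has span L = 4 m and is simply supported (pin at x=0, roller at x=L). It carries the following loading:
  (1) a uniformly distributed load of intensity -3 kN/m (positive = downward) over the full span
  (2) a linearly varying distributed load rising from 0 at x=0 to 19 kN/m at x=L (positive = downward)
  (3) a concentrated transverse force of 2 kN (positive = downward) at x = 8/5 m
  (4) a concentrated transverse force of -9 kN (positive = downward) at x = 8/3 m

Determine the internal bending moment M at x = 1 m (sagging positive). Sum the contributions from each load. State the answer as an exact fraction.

M(1) = 223/40 kN·m

Load 1 — uniform load w=-3 kN/m over full span:
  M_1 = wx(L-x)/2 = (-3)·1·(4-1)/2 = -9/2 kN·m
Load 2 — triangular load w₀=19 kN/m (0→w₀ over full span):
  M_2 = w₀Lx/6 - w₀x³/(6L) = 19·4·1/6 - 19·1³/(6·4) = 95/8 kN·m
Load 3 — point force P=2 kN at a=8/5 m (b=L-a=12/5):
  M_3 = Pbx/L  [x≤a] = 2·(12/5)·1/4 = 6/5 kN·m
Load 4 — point force P=-9 kN at a=8/3 m (b=L-a=4/3):
  M_4 = Pbx/L  [x≤a] = (-9)·(4/3)·1/4 = -3 kN·m
Superposition: M = Σ M_i = 223/40 kN·m ≈ 5.575000 kN·m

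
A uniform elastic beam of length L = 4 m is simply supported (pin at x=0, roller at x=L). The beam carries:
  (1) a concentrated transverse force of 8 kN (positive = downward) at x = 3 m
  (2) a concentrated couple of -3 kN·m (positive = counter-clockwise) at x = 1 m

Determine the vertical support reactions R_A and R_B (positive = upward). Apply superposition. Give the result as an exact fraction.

Load 1 — point force P=8 kN at a=3 m (b=L-a=1):
  R_A = Pb/L = 8·1/4 = 2 kN
  R_B = Pa/L = 8·3/4 = 6 kN
Load 2 — applied couple M₀=-3 kN·m at a=1 m (b=L-a=3):
  R_A = M₀/L = (-3)/4 = -3/4 kN
  R_B = -M₀/L = -(-3)/4 = 3/4 kN
Superposition: R_A = 5/4 kN, R_B = 27/4 kN

R_A = 5/4 kN, R_B = 27/4 kN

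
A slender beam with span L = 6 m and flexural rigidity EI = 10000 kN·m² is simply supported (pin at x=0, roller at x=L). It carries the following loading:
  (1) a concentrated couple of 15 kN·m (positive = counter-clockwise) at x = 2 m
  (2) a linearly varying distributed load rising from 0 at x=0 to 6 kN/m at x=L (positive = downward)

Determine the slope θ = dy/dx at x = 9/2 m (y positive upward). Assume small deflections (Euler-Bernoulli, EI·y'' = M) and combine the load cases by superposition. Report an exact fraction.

θ(9/2) = 7217/6400000 rad

Load 1 — applied couple M₀=15 kN·m at a=2 m (b=L-a=4):
  θ_1 = (M₀x²/(2L)-M₀(x-a)+C₁)/EI  [x>a] with C₁=M₀(3b²-L²)/(6L)=5 = (15·(9/2)²/(2·6)-15·((9/2)-2)+5)/10000 = -23/32000 rad
Load 2 — triangular load w₀=6 kN/m (0→w₀ over full span):
  θ_2 = -w₀(7L⁴-30L²x²+15x⁴)/(360LEI) = -6·(7·6⁴-30·6²·(9/2)²+15·(9/2)⁴)/(360·6·10000) = 11817/6400000 rad
Superposition: θ = Σ θ_i = 7217/6400000 rad ≈ 0.001128 rad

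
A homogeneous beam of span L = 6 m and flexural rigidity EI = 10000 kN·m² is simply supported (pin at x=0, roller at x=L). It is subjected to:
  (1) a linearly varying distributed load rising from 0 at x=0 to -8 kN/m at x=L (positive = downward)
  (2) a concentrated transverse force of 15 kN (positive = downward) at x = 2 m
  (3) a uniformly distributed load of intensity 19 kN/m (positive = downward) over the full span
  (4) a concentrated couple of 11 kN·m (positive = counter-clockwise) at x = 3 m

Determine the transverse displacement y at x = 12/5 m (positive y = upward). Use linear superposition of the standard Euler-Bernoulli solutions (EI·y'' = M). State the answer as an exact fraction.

Load 1 — triangular load w₀=-8 kN/m (0→w₀ over full span):
  y_1 = -w₀x(7L⁴-10L²x²+3x⁴)/(360LEI) = -(-8)·(12/5)·(7·6⁴-10·6²·(12/5)²+3·(12/5)⁴)/(360·6·10000) = 61614/9765625 m
Load 2 — point force P=15 kN at a=2 m (b=L-a=4):
  y_2 = -Pa(L-x)(2Lx-a²-x²)/(6LEI)  [x>a] = -15·2·(6-(12/5))·(2·6·(12/5)-2²-(12/5)²)/(6·6·10000) = -357/62500 m
Load 3 — uniform load w=19 kN/m over full span:
  y_3 = -wx(L³-2Lx²+x³)/(24EI) = -19·(12/5)·(6³-2·6·(12/5)²+(12/5)³)/(24·10000) = -47709/1562500 m
Load 4 — applied couple M₀=11 kN·m at a=3 m (b=L-a=3):
  y_4 = (M₀x³/(6L)+C₁x)/EI  [x≤a] with C₁=M₀(3b²-L²)/(6L)=-11/4 = (11·(12/5)³/(6·6)+(-11/4)·(12/5))/10000 = -297/1250000 m
Superposition: y = Σ y_i = -4714701/156250000 m ≈ -0.030174 m

y(12/5) = -4714701/156250000 m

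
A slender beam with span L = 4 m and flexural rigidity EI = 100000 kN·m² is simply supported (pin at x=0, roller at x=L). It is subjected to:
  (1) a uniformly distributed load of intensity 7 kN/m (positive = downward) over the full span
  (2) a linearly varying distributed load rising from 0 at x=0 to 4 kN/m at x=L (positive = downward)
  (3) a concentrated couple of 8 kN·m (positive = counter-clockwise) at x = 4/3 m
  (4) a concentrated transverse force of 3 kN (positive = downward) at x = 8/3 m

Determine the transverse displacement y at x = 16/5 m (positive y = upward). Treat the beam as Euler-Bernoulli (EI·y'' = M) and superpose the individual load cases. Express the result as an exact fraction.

Load 1 — uniform load w=7 kN/m over full span:
  y_1 = -wx(L³-2Lx²+x³)/(24EI) = -7·(16/5)·(4³-2·4·(16/5)²+(16/5)³)/(24·100000) = -812/5859375 m
Load 2 — triangular load w₀=4 kN/m (0→w₀ over full span):
  y_2 = -w₀x(7L⁴-10L²x²+3x⁴)/(360LEI) = -4·(16/5)·(7·4⁴-10·4²·(16/5)²+3·(16/5)⁴)/(360·4·100000) = -2032/48828125 m
Load 3 — applied couple M₀=8 kN·m at a=4/3 m (b=L-a=8/3):
  y_3 = (M₀x³/(6L)-M₀(x-a)²/2+C₁x)/EI  [x>a] with C₁=M₀(3b²-L²)/(6L)=16/9 = (8·(16/5)³/(6·4)-8·((16/5)-(4/3))²/2+(16/9)·(16/5))/100000 = 94/3515625 m
Load 4 — point force P=3 kN at a=8/3 m (b=L-a=4/3):
  y_4 = -Pa(L-x)(2Lx-a²-x²)/(6LEI)  [x>a] = -3·(8/3)·(4-(16/5))·(2·4·(16/5)-(8/3)²-(16/5)²)/(6·4·100000) = -232/10546875 m
Superposition: y = Σ y_i = -231314/1318359375 m ≈ -0.000175 m

y(16/5) = -231314/1318359375 m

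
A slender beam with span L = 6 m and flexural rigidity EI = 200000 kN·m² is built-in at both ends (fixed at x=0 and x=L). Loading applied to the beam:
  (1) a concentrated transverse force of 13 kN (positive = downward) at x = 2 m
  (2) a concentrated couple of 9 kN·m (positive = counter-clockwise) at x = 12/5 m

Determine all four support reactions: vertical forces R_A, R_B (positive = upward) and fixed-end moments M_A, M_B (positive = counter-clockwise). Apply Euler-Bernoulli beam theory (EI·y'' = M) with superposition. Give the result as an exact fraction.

Load 1 — point force P=13 kN at a=2 m (b=L-a=4):
  R_A = Pb²(3a+b)/L³ = 13·4²·(3·2+4)/6³ = 260/27 kN
  M_A = Pab²/L² = 13·2·4²/6² = 104/9 kN·m
  R_B = Pa²(a+3b)/L³ = 13·2²·(2+3·4)/6³ = 91/27 kN
  M_B = -Pa²b/L² = -13·2²·4/6² = -52/9 kN·m
Load 2 — applied couple M₀=9 kN·m at a=12/5 m (b=L-a=18/5):
  R_A = 6M₀ab/L³ = 6·9·(12/5)·(18/5)/6³ = 54/25 kN
  M_A = M₀b(2a-b)/L² = 9·(18/5)·(2·(12/5)-(18/5))/6² = 27/25 kN·m
  R_B = -6M₀ab/L³ = -6·9·(12/5)·(18/5)/6³ = -54/25 kN
  M_B = M₀a(2b-a)/L² = 9·(12/5)·(2·(18/5)-(12/5))/6² = 72/25 kN·m
Superposition: R_A = 7958/675 kN, M_A = 2843/225 kN·m, R_B = 817/675 kN, M_B = -652/225 kN·m

R_A = 7958/675 kN, M_A = 2843/225 kN·m, R_B = 817/675 kN, M_B = -652/225 kN·m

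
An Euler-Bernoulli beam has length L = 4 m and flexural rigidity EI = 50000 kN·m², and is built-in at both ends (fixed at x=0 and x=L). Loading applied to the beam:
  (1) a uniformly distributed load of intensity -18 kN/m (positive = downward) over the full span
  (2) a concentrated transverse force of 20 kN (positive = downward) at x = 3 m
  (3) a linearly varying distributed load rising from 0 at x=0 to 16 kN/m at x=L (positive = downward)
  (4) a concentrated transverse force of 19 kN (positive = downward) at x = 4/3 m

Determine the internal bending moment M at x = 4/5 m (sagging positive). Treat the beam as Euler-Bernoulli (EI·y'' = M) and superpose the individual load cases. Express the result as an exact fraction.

Load 1 — uniform load w=-18 kN/m over full span:
  M_1 = wLx/2 - wL²/12 - wx²/2 = (-18)·4·(4/5)/2 - (-18)·4²/12 - (-18)·(4/5)²/2 = 24/25 kN·m
Load 2 — point force P=20 kN at a=3 m (b=L-a=1):
  M_2 = Pb²(3a+b)x/L³ - Pab²/L²  [x≤a] = 20·1²·(3·3+1)·(4/5)/4³ - 20·3·1²/4² = -5/4 kN·m
Load 3 — triangular load w₀=16 kN/m (0→w₀ over full span):
  M_3 = 3w₀Lx/20 - w₀L²/30 - w₀x³/(6L) = 3·16·4·(4/5)/20 - 16·4²/30 - 16·(4/5)³/(6·4) = -448/375 kN·m
Load 4 — point force P=19 kN at a=4/3 m (b=L-a=8/3):
  M_4 = Pb²(3a+b)x/L³ - Pab²/L²  [x≤a] = 19·(8/3)²·(3·(4/3)+(8/3))·(4/5)/4³ - 19·(4/3)·(8/3)²/4² = 0 kN·m
Superposition: M = Σ M_i = -2227/1500 kN·m ≈ -1.484667 kN·m

M(4/5) = -2227/1500 kN·m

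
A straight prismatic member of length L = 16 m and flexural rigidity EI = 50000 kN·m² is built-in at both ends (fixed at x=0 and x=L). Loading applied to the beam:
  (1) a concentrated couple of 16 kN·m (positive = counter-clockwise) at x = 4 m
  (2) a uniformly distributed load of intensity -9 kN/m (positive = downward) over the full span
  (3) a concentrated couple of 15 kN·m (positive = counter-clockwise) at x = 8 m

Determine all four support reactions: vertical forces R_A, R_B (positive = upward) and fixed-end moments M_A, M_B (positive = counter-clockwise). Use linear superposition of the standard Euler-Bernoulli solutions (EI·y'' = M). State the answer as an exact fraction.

R_A = -2223/32 kN, M_A = -765/4 kN·m, R_B = -2385/32 kN, M_B = 803/4 kN·m

Load 1 — applied couple M₀=16 kN·m at a=4 m (b=L-a=12):
  R_A = 6M₀ab/L³ = 6·16·4·12/16³ = 9/8 kN
  M_A = M₀b(2a-b)/L² = 16·12·(2·4-12)/16² = -3 kN·m
  R_B = -6M₀ab/L³ = -6·16·4·12/16³ = -9/8 kN
  M_B = M₀a(2b-a)/L² = 16·4·(2·12-4)/16² = 5 kN·m
Load 2 — uniform load w=-9 kN/m over full span:
  R_A = wL/2 = (-9)·16/2 = -72 kN
  M_A = wL²/12 = (-9)·16²/12 = -192 kN·m
  R_B = wL/2 = (-9)·16/2 = -72 kN
  M_B = -wL²/12 = -(-9)·16²/12 = 192 kN·m
Load 3 — applied couple M₀=15 kN·m at a=8 m (b=L-a=8):
  R_A = 6M₀ab/L³ = 6·15·8·8/16³ = 45/32 kN
  M_A = M₀b(2a-b)/L² = 15·8·(2·8-8)/16² = 15/4 kN·m
  R_B = -6M₀ab/L³ = -6·15·8·8/16³ = -45/32 kN
  M_B = M₀a(2b-a)/L² = 15·8·(2·8-8)/16² = 15/4 kN·m
Superposition: R_A = -2223/32 kN, M_A = -765/4 kN·m, R_B = -2385/32 kN, M_B = 803/4 kN·m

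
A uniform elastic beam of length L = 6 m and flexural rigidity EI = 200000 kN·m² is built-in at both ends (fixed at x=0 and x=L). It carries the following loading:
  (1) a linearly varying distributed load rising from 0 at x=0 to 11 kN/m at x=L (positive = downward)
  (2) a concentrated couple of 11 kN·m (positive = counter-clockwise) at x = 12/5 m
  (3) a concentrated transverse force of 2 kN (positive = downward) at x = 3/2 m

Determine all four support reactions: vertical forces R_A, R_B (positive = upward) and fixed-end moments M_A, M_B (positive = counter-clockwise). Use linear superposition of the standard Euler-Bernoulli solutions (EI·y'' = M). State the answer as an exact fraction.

Load 1 — triangular load w₀=11 kN/m (0→w₀ over full span):
  R_A = 3w₀L/20 = 3·11·6/20 = 99/10 kN
  M_A = w₀L²/30 = 11·6²/30 = 66/5 kN·m
  R_B = 7w₀L/20 = 7·11·6/20 = 231/10 kN
  M_B = -w₀L²/20 = -11·6²/20 = -99/5 kN·m
Load 2 — applied couple M₀=11 kN·m at a=12/5 m (b=L-a=18/5):
  R_A = 6M₀ab/L³ = 6·11·(12/5)·(18/5)/6³ = 66/25 kN
  M_A = M₀b(2a-b)/L² = 11·(18/5)·(2·(12/5)-(18/5))/6² = 33/25 kN·m
  R_B = -6M₀ab/L³ = -6·11·(12/5)·(18/5)/6³ = -66/25 kN
  M_B = M₀a(2b-a)/L² = 11·(12/5)·(2·(18/5)-(12/5))/6² = 88/25 kN·m
Load 3 — point force P=2 kN at a=3/2 m (b=L-a=9/2):
  R_A = Pb²(3a+b)/L³ = 2·(9/2)²·(3·(3/2)+(9/2))/6³ = 27/16 kN
  M_A = Pab²/L² = 2·(3/2)·(9/2)²/6² = 27/16 kN·m
  R_B = Pa²(a+3b)/L³ = 2·(3/2)²·((3/2)+3·(9/2))/6³ = 5/16 kN
  M_B = -Pa²b/L² = -2·(3/2)²·(9/2)/6² = -9/16 kN·m
Superposition: R_A = 5691/400 kN, M_A = 6483/400 kN·m, R_B = 8309/400 kN, M_B = -6737/400 kN·m

R_A = 5691/400 kN, M_A = 6483/400 kN·m, R_B = 8309/400 kN, M_B = -6737/400 kN·m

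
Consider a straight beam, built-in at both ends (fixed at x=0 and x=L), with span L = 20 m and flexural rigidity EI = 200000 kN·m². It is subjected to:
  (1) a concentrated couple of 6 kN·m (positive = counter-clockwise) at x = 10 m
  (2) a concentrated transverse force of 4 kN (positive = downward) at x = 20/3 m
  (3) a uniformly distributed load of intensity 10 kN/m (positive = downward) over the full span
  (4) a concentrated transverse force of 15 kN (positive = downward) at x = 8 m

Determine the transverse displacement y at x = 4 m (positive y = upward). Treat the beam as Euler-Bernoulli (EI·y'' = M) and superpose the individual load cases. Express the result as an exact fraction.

Load 1 — applied couple M₀=6 kN·m at a=10 m (b=L-a=10):
  y_1 = (R_Ax³/6 - M_Ax²/2)/EI  [x≤a] with R_A=9/20, M_A=3/2 = ((9/20)·4³/6 - (3/2)·4²/2)/200000 = -9/250000 m
Load 2 — point force P=4 kN at a=20/3 m (b=L-a=40/3):
  y_2 = -Pb²x²(3aL-(3a+b)x)/(6L³EI)  [x≤a] = -4·(40/3)²·4²·(3·(20/3)·20-(3·(20/3)+(40/3))·4)/(6·20³·200000) = -16/50625 m
Load 3 — uniform load w=10 kN/m over full span:
  y_3 = -wx²(L-x)²/(24EI) = -10·4²·(20-4)²/(24·200000) = -16/1875 m
Load 4 — point force P=15 kN at a=8 m (b=L-a=12):
  y_4 = -Pb²x²(3aL-(3a+b)x)/(6L³EI)  [x≤a] = -15·12²·4²·(3·8·20-(3·8+12)·4)/(6·20³·200000) = -189/156250 m
Superposition: y = Σ y_i = -1022117/101250000 m ≈ -0.010095 m

y(4) = -1022117/101250000 m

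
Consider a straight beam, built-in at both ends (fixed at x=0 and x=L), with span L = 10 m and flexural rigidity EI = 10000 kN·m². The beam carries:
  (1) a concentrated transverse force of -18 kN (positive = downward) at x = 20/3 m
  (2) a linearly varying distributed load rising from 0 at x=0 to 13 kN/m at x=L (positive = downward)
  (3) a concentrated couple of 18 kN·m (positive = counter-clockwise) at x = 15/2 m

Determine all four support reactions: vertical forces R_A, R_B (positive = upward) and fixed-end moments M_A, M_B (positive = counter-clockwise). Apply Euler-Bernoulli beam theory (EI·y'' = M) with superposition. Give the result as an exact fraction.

R_A = 2023/120 kN, M_A = 285/8 kN·m, R_B = 3617/120 kN, M_B = -1001/24 kN·m

Load 1 — point force P=-18 kN at a=20/3 m (b=L-a=10/3):
  R_A = Pb²(3a+b)/L³ = (-18)·(10/3)²·(3·(20/3)+(10/3))/10³ = -14/3 kN
  M_A = Pab²/L² = (-18)·(20/3)·(10/3)²/10² = -40/3 kN·m
  R_B = Pa²(a+3b)/L³ = (-18)·(20/3)²·((20/3)+3·(10/3))/10³ = -40/3 kN
  M_B = -Pa²b/L² = -(-18)·(20/3)²·(10/3)/10² = 80/3 kN·m
Load 2 — triangular load w₀=13 kN/m (0→w₀ over full span):
  R_A = 3w₀L/20 = 3·13·10/20 = 39/2 kN
  M_A = w₀L²/30 = 13·10²/30 = 130/3 kN·m
  R_B = 7w₀L/20 = 7·13·10/20 = 91/2 kN
  M_B = -w₀L²/20 = -13·10²/20 = -65 kN·m
Load 3 — applied couple M₀=18 kN·m at a=15/2 m (b=L-a=5/2):
  R_A = 6M₀ab/L³ = 6·18·(15/2)·(5/2)/10³ = 81/40 kN
  M_A = M₀b(2a-b)/L² = 18·(5/2)·(2·(15/2)-(5/2))/10² = 45/8 kN·m
  R_B = -6M₀ab/L³ = -6·18·(15/2)·(5/2)/10³ = -81/40 kN
  M_B = M₀a(2b-a)/L² = 18·(15/2)·(2·(5/2)-(15/2))/10² = -27/8 kN·m
Superposition: R_A = 2023/120 kN, M_A = 285/8 kN·m, R_B = 3617/120 kN, M_B = -1001/24 kN·m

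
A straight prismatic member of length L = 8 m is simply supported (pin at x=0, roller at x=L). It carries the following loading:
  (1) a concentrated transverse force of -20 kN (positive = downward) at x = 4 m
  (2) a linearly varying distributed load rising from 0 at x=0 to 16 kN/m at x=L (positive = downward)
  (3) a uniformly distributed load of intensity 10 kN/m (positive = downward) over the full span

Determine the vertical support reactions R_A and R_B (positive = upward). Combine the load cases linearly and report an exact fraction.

R_A = 154/3 kN, R_B = 218/3 kN

Load 1 — point force P=-20 kN at a=4 m (b=L-a=4):
  R_A = Pb/L = (-20)·4/8 = -10 kN
  R_B = Pa/L = (-20)·4/8 = -10 kN
Load 2 — triangular load w₀=16 kN/m (0→w₀ over full span):
  R_A = w₀L/6 = 16·8/6 = 64/3 kN
  R_B = w₀L/3 = 16·8/3 = 128/3 kN
Load 3 — uniform load w=10 kN/m over full span:
  R_A = wL/2 = 10·8/2 = 40 kN
  R_B = wL/2 = 10·8/2 = 40 kN
Superposition: R_A = 154/3 kN, R_B = 218/3 kN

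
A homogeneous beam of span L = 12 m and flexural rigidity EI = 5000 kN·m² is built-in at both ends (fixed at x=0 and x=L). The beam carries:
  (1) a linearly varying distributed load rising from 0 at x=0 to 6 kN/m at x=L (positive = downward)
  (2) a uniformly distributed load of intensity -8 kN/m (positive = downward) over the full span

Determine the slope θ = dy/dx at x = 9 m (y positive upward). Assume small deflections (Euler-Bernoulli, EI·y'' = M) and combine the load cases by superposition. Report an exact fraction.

Load 1 — triangular load w₀=6 kN/m (0→w₀ over full span):
  θ_1 = -w₀(2x(L-x)(L-2x)(x+2L)+x²(L-x)²)/(120LEI) = -6·(2·9·(12-9)·(12-2·9)·(9+2·12)+9²·(12-9)²)/(120·12·5000) = 3321/400000 rad
Load 2 — uniform load w=-8 kN/m over full span:
  θ_2 = -wx(L-x)(L-2x)/(12EI) = -(-8)·9·(12-9)·(12-2·9)/(12·5000) = -27/1250 rad
Superposition: θ = Σ θ_i = -5319/400000 rad ≈ -0.013298 rad

θ(9) = -5319/400000 rad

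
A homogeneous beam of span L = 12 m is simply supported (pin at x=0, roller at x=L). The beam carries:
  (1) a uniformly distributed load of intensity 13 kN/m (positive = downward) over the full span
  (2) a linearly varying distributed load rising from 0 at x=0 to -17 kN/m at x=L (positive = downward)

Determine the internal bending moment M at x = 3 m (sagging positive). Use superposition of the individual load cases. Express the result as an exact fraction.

Load 1 — uniform load w=13 kN/m over full span:
  M_1 = wx(L-x)/2 = 13·3·(12-3)/2 = 351/2 kN·m
Load 2 — triangular load w₀=-17 kN/m (0→w₀ over full span):
  M_2 = w₀Lx/6 - w₀x³/(6L) = (-17)·12·3/6 - (-17)·3³/(6·12) = -765/8 kN·m
Superposition: M = Σ M_i = 639/8 kN·m ≈ 79.875000 kN·m

M(3) = 639/8 kN·m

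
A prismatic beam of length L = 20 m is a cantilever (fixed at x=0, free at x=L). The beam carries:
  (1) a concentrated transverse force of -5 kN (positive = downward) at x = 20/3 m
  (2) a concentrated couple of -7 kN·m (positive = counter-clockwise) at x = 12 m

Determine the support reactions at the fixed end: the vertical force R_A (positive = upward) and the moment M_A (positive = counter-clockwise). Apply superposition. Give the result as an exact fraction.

Load 1 — point force P=-5 kN at a=20/3 m (b=L-a=40/3):
  R_A = P = (-5) = -5 kN
  M_A = Pa = (-5)·(20/3) = -100/3 kN·m
Load 2 — applied couple M₀=-7 kN·m at a=12 m (b=L-a=8):
  R_A = 0 kN
  M_A = -M₀ = -(-7) = 7 kN·m
Superposition: R_A = -5 kN, M_A = -79/3 kN·m

R_A = -5 kN, M_A = -79/3 kN·m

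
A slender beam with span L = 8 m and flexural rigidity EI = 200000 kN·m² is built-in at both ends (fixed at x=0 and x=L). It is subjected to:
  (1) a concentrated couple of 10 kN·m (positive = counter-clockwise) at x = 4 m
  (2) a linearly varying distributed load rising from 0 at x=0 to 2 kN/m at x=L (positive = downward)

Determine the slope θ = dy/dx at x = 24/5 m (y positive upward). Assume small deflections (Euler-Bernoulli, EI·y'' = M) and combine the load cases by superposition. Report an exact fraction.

Load 1 — applied couple M₀=10 kN·m at a=4 m (b=L-a=4):
  θ_1 = (R_Ax²/2 - M_Ax - M₀(x-a))/EI  [x>a] with R_A=15/8, M_A=5/2 = ((15/8)·(24/5)²/2 - (5/2)·(24/5) - 10·((24/5)-4))/200000 = 1/125000 rad
Load 2 — triangular load w₀=2 kN/m (0→w₀ over full span):
  θ_2 = -w₀(2x(L-x)(L-2x)(x+2L)+x²(L-x)²)/(120LEI) = -2·(2·(24/5)·(8-(24/5))·(8-2·(24/5))·((24/5)+2·8)+(24/5)²·(8-(24/5))²)/(120·8·200000) = 16/1953125 rad
Superposition: θ = Σ θ_i = 253/15625000 rad ≈ 0.000016 rad

θ(24/5) = 253/15625000 rad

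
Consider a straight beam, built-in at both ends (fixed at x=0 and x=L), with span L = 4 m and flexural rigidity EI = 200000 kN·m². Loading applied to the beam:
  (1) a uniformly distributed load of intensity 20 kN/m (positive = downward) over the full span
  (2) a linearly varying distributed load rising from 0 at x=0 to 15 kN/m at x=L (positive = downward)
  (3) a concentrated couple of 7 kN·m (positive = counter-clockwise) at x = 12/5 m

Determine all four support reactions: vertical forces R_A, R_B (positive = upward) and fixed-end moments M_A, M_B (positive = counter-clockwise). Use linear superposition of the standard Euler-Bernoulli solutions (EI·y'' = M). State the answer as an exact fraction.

R_A = 1288/25 kN, M_A = 2768/75 kN·m, R_B = 1462/25 kN, M_B = -2837/75 kN·m

Load 1 — uniform load w=20 kN/m over full span:
  R_A = wL/2 = 20·4/2 = 40 kN
  M_A = wL²/12 = 20·4²/12 = 80/3 kN·m
  R_B = wL/2 = 20·4/2 = 40 kN
  M_B = -wL²/12 = -20·4²/12 = -80/3 kN·m
Load 2 — triangular load w₀=15 kN/m (0→w₀ over full span):
  R_A = 3w₀L/20 = 3·15·4/20 = 9 kN
  M_A = w₀L²/30 = 15·4²/30 = 8 kN·m
  R_B = 7w₀L/20 = 7·15·4/20 = 21 kN
  M_B = -w₀L²/20 = -15·4²/20 = -12 kN·m
Load 3 — applied couple M₀=7 kN·m at a=12/5 m (b=L-a=8/5):
  R_A = 6M₀ab/L³ = 6·7·(12/5)·(8/5)/4³ = 63/25 kN
  M_A = M₀b(2a-b)/L² = 7·(8/5)·(2·(12/5)-(8/5))/4² = 56/25 kN·m
  R_B = -6M₀ab/L³ = -6·7·(12/5)·(8/5)/4³ = -63/25 kN
  M_B = M₀a(2b-a)/L² = 7·(12/5)·(2·(8/5)-(12/5))/4² = 21/25 kN·m
Superposition: R_A = 1288/25 kN, M_A = 2768/75 kN·m, R_B = 1462/25 kN, M_B = -2837/75 kN·m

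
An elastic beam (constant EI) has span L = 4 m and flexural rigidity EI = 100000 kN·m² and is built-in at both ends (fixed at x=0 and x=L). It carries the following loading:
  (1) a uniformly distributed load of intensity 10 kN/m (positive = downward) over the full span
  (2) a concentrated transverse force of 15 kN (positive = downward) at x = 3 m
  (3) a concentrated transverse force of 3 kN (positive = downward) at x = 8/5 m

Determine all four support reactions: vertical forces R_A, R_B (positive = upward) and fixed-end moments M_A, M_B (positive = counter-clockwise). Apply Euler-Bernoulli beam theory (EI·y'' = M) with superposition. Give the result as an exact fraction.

R_A = 97151/4000 kN, M_A = 107243/6000 kN·m, R_B = 134849/4000 kN, M_B = -137537/6000 kN·m

Load 1 — uniform load w=10 kN/m over full span:
  R_A = wL/2 = 10·4/2 = 20 kN
  M_A = wL²/12 = 10·4²/12 = 40/3 kN·m
  R_B = wL/2 = 10·4/2 = 20 kN
  M_B = -wL²/12 = -10·4²/12 = -40/3 kN·m
Load 2 — point force P=15 kN at a=3 m (b=L-a=1):
  R_A = Pb²(3a+b)/L³ = 15·1²·(3·3+1)/4³ = 75/32 kN
  M_A = Pab²/L² = 15·3·1²/4² = 45/16 kN·m
  R_B = Pa²(a+3b)/L³ = 15·3²·(3+3·1)/4³ = 405/32 kN
  M_B = -Pa²b/L² = -15·3²·1/4² = -135/16 kN·m
Load 3 — point force P=3 kN at a=8/5 m (b=L-a=12/5):
  R_A = Pb²(3a+b)/L³ = 3·(12/5)²·(3·(8/5)+(12/5))/4³ = 243/125 kN
  M_A = Pab²/L² = 3·(8/5)·(12/5)²/4² = 216/125 kN·m
  R_B = Pa²(a+3b)/L³ = 3·(8/5)²·((8/5)+3·(12/5))/4³ = 132/125 kN
  M_B = -Pa²b/L² = -3·(8/5)²·(12/5)/4² = -144/125 kN·m
Superposition: R_A = 97151/4000 kN, M_A = 107243/6000 kN·m, R_B = 134849/4000 kN, M_B = -137537/6000 kN·m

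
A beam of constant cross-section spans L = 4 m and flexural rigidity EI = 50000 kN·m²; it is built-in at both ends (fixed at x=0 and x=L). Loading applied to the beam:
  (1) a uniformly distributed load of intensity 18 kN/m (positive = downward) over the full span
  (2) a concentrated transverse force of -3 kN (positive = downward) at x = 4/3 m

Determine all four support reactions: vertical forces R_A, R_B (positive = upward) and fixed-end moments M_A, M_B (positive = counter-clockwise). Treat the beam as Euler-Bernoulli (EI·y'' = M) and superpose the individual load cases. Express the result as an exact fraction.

Load 1 — uniform load w=18 kN/m over full span:
  R_A = wL/2 = 18·4/2 = 36 kN
  M_A = wL²/12 = 18·4²/12 = 24 kN·m
  R_B = wL/2 = 18·4/2 = 36 kN
  M_B = -wL²/12 = -18·4²/12 = -24 kN·m
Load 2 — point force P=-3 kN at a=4/3 m (b=L-a=8/3):
  R_A = Pb²(3a+b)/L³ = (-3)·(8/3)²·(3·(4/3)+(8/3))/4³ = -20/9 kN
  M_A = Pab²/L² = (-3)·(4/3)·(8/3)²/4² = -16/9 kN·m
  R_B = Pa²(a+3b)/L³ = (-3)·(4/3)²·((4/3)+3·(8/3))/4³ = -7/9 kN
  M_B = -Pa²b/L² = -(-3)·(4/3)²·(8/3)/4² = 8/9 kN·m
Superposition: R_A = 304/9 kN, M_A = 200/9 kN·m, R_B = 317/9 kN, M_B = -208/9 kN·m

R_A = 304/9 kN, M_A = 200/9 kN·m, R_B = 317/9 kN, M_B = -208/9 kN·m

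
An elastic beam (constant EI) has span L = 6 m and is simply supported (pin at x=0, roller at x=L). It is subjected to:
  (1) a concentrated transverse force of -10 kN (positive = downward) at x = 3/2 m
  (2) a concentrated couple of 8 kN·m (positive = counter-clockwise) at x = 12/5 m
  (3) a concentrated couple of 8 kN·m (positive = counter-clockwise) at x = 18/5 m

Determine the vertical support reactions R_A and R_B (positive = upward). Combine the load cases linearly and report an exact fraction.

R_A = -29/6 kN, R_B = -31/6 kN

Load 1 — point force P=-10 kN at a=3/2 m (b=L-a=9/2):
  R_A = Pb/L = (-10)·(9/2)/6 = -15/2 kN
  R_B = Pa/L = (-10)·(3/2)/6 = -5/2 kN
Load 2 — applied couple M₀=8 kN·m at a=12/5 m (b=L-a=18/5):
  R_A = M₀/L = 8/6 = 4/3 kN
  R_B = -M₀/L = -8/6 = -4/3 kN
Load 3 — applied couple M₀=8 kN·m at a=18/5 m (b=L-a=12/5):
  R_A = M₀/L = 8/6 = 4/3 kN
  R_B = -M₀/L = -8/6 = -4/3 kN
Superposition: R_A = -29/6 kN, R_B = -31/6 kN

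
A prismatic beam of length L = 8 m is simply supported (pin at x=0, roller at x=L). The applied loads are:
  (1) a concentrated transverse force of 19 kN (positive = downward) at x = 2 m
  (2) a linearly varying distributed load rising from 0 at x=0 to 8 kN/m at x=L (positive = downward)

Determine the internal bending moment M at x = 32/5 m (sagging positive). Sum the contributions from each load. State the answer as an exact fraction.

Load 1 — point force P=19 kN at a=2 m (b=L-a=6):
  M_1 = Pa(L-x)/L  [x>a] = 19·2·(8-(32/5))/8 = 38/5 kN·m
Load 2 — triangular load w₀=8 kN/m (0→w₀ over full span):
  M_2 = w₀Lx/6 - w₀x³/(6L) = 8·8·(32/5)/6 - 8·(32/5)³/(6·8) = 3072/125 kN·m
Superposition: M = Σ M_i = 4022/125 kN·m ≈ 32.176000 kN·m

M(32/5) = 4022/125 kN·m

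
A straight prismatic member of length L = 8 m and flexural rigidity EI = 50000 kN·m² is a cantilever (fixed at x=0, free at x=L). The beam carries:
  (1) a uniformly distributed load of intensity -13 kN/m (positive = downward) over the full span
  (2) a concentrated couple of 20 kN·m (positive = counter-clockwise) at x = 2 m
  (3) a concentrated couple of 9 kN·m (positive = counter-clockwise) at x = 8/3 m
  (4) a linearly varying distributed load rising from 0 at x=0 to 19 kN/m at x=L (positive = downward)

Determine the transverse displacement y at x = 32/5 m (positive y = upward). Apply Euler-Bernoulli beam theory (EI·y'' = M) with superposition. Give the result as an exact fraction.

y(32/5) = 169741/292968750 m

Load 1 — uniform load w=-13 kN/m over full span:
  y_1 = -wx²(x²-4Lx+6L²)/(24EI) = -(-13)·(32/5)²·((32/5)²-4·8·(32/5)+6·8²)/(24·50000) = 572416/5859375 m
Load 2 — applied couple M₀=20 kN·m at a=2 m (b=L-a=6):
  y_2 = M₀a(2x-a)/(2EI)  [x>a] = 20·2·(2·(32/5)-2)/(2·50000) = 27/6250 m
Load 3 — applied couple M₀=9 kN·m at a=8/3 m (b=L-a=16/3):
  y_3 = M₀a(2x-a)/(2EI)  [x>a] = 9·(8/3)·(2·(32/5)-(8/3))/(2·50000) = 38/15625 m
Load 4 — triangular load w₀=19 kN/m (0→w₀ over full span):
  y_4 = (w₀Lx³/12-w₀L²x²/6-w₀x⁵/(120L))/EI = (19·8·(32/5)³/12-19·8²·(32/5)²/6-19·(32/5)⁵/(120·8))/50000 = -15214592/146484375 m
Superposition: y = Σ y_i = 169741/292968750 m ≈ 0.000579 m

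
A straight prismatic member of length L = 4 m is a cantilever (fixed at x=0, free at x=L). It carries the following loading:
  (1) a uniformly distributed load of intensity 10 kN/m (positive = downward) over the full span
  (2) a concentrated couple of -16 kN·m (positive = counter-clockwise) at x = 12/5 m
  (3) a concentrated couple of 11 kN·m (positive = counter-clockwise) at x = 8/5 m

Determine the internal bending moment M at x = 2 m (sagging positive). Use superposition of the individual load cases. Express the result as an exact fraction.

Load 1 — uniform load w=10 kN/m over full span:
  M_1 = -w(L-x)²/2 = -10·(4-2)²/2 = -20 kN·m
Load 2 — applied couple M₀=-16 kN·m at a=12/5 m (b=L-a=8/5):
  M_2 = M₀  [x≤a] = (-16) = -16 kN·m
Load 3 — applied couple M₀=11 kN·m at a=8/5 m (b=L-a=12/5):
  M_3 = 0  [x>a] = 0 kN·m
Superposition: M = Σ M_i = -36 kN·m ≈ -36.000000 kN·m

M(2) = -36 kN·m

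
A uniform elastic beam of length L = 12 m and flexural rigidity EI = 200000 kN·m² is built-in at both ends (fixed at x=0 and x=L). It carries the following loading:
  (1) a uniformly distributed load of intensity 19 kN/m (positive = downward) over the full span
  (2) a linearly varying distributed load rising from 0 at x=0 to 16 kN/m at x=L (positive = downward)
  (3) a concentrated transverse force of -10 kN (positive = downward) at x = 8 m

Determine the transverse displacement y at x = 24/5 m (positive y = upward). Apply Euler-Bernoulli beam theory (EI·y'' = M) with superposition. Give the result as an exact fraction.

y(24/5) = -932486/146484375 m

Load 1 — uniform load w=19 kN/m over full span:
  y_1 = -wx²(L-x)²/(24EI) = -19·(24/5)²·(12-(24/5))²/(24·200000) = -9234/1953125 m
Load 2 — triangular load w₀=16 kN/m (0→w₀ over full span):
  y_2 = -w₀x²(L-x)²(x+2L)/(120LEI) = -16·(24/5)²·(12-(24/5))²·((24/5)+2·12)/(120·12·200000) = -93312/48828125 m
Load 3 — point force P=-10 kN at a=8 m (b=L-a=4):
  y_3 = -Pb²x²(3aL-(3a+b)x)/(6L³EI)  [x≤a] = -(-10)·4²·(24/5)²·(3·8·12-(3·8+4)·(24/5))/(6·12³·200000) = 64/234375 m
Superposition: y = Σ y_i = -932486/146484375 m ≈ -0.006366 m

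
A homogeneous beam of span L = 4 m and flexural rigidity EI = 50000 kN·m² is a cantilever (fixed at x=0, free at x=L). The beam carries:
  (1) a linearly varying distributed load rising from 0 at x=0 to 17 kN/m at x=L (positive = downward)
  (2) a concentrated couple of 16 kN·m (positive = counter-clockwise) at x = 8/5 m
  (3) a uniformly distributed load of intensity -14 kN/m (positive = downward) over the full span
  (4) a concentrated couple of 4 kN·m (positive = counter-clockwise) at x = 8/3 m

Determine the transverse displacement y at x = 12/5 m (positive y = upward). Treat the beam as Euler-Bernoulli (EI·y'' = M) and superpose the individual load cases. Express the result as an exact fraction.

y(12/5) = 77896/48828125 m

Load 1 — triangular load w₀=17 kN/m (0→w₀ over full span):
  y_1 = (w₀Lx³/12-w₀L²x²/6-w₀x⁵/(120L))/EI = (17·4·(12/5)³/12-17·4²·(12/5)²/6-17·(12/5)⁵/(120·4))/50000 = -181254/48828125 m
Load 2 — applied couple M₀=16 kN·m at a=8/5 m (b=L-a=12/5):
  y_2 = M₀a(2x-a)/(2EI)  [x>a] = 16·(8/5)·(2·(12/5)-(8/5))/(2·50000) = 64/78125 m
Load 3 — uniform load w=-14 kN/m over full span:
  y_3 = -wx²(x²-4Lx+6L²)/(24EI) = -(-14)·(12/5)²·((12/5)²-4·4·(12/5)+6·4²)/(24·50000) = 8316/1953125 m
Load 4 — applied couple M₀=4 kN·m at a=8/3 m (b=L-a=4/3):
  y_4 = M₀x²/(2EI)  [x≤a] = 4·(12/5)²/(2·50000) = 18/78125 m
Superposition: y = Σ y_i = 77896/48828125 m ≈ 0.001595 m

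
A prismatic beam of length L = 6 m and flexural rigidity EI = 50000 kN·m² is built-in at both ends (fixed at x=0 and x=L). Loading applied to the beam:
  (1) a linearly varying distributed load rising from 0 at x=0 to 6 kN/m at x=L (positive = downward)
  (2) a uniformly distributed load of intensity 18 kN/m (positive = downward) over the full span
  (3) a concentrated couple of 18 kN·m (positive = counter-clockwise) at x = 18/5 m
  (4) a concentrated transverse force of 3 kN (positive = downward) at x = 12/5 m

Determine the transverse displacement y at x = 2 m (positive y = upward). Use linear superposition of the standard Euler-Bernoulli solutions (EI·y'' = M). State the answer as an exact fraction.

y(2) = -5983/4687500 m

Load 1 — triangular load w₀=6 kN/m (0→w₀ over full span):
  y_1 = -w₀x²(L-x)²(x+2L)/(120LEI) = -6·2²·(6-2)²·(2+2·6)/(120·6·50000) = -7/46875 m
Load 2 — uniform load w=18 kN/m over full span:
  y_2 = -wx²(L-x)²/(24EI) = -18·2²·(6-2)²/(24·50000) = -3/3125 m
Load 3 — applied couple M₀=18 kN·m at a=18/5 m (b=L-a=12/5):
  y_3 = (R_Ax³/6 - M_Ax²/2)/EI  [x≤a] with R_A=108/25, M_A=144/25 = ((108/25)·2³/6 - (144/25)·2²/2)/50000 = -9/78125 m
Load 4 — point force P=3 kN at a=12/5 m (b=L-a=18/5):
  y_4 = -Pb²x²(3aL-(3a+b)x)/(6L³EI)  [x≤a] = -3·(18/5)²·2²·(3·(12/5)·6-(3·(12/5)+(18/5))·2)/(6·6³·50000) = -81/1562500 m
Superposition: y = Σ y_i = -5983/4687500 m ≈ -0.001276 m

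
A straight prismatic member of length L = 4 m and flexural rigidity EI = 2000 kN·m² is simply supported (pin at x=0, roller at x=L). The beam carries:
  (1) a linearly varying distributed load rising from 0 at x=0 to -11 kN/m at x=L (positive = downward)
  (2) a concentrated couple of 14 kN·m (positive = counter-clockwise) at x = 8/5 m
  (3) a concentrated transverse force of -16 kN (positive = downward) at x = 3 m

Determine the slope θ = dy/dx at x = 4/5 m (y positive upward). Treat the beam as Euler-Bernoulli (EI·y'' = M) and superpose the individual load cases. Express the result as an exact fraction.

Load 1 — triangular load w₀=-11 kN/m (0→w₀ over full span):
  θ_1 = -w₀(7L⁴-30L²x²+15x⁴)/(360LEI) = -(-11)·(7·4⁴-30·4²·(4/5)²+15·(4/5)⁴)/(360·4·2000) = 4004/703125 rad
Load 2 — applied couple M₀=14 kN·m at a=8/5 m (b=L-a=12/5):
  θ_2 = (M₀x²/(2L)+C₁)/EI  [x≤a] with C₁=M₀(3b²-L²)/(6L)=56/75 = (14·(4/5)²/(2·4)+(56/75))/2000 = 7/7500 rad
Load 3 — point force P=-16 kN at a=3 m (b=L-a=1):
  θ_3 = -Pb(L²-b²-3x²)/(6LEI)  [x≤a] = -(-16)·1·(4²-1²-3·(4/5)²)/(6·4·2000) = 109/25000 rad
Superposition: θ = Σ θ_i = 61807/5625000 rad ≈ 0.010988 rad

θ(4/5) = 61807/5625000 rad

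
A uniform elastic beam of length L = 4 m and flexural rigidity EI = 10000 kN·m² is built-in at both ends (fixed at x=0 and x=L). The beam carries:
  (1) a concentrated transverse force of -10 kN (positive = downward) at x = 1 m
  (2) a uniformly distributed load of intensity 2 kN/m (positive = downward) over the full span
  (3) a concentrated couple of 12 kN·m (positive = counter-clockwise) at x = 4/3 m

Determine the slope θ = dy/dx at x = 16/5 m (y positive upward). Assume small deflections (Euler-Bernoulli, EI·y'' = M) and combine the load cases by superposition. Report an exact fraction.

Load 1 — point force P=-10 kN at a=1 m (b=L-a=3):
  θ_1 = Pa²(L-x)(2bL-(3b+a)(L-x))/(2L³EI)  [x>a] = (-10)·1²·(4-(16/5))·(2·3·4-(3·3+1)·(4-(16/5)))/(2·4³·10000) = -1/10000 rad
Load 2 — uniform load w=2 kN/m over full span:
  θ_2 = -wx(L-x)(L-2x)/(12EI) = -2·(16/5)·(4-(16/5))·(4-2·(16/5))/(12·10000) = 8/78125 rad
Load 3 — applied couple M₀=12 kN·m at a=4/3 m (b=L-a=8/3):
  θ_3 = (R_Ax²/2 - M_Ax - M₀(x-a))/EI  [x>a] with R_A=4, M_A=0 = (4·(16/5)²/2 - 0·(16/5) - 12·((16/5)-(4/3)))/10000 = -3/15625 rad
Superposition: θ = Σ θ_i = -237/1250000 rad ≈ -0.000190 rad

θ(16/5) = -237/1250000 rad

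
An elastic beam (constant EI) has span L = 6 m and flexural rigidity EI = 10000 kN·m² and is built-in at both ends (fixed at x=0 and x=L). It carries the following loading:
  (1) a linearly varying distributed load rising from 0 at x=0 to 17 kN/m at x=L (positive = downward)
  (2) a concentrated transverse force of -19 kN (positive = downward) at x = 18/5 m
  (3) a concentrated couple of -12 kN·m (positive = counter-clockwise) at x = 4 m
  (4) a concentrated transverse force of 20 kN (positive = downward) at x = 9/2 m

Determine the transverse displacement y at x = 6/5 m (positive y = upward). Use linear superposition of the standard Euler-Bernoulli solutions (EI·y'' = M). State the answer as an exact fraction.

y(6/5) = -339051/625000000 m

Load 1 — triangular load w₀=17 kN/m (0→w₀ over full span):
  y_1 = -w₀x²(L-x)²(x+2L)/(120LEI) = -17·(6/5)²·(6-(6/5))²·((6/5)+2·6)/(120·6·10000) = -10098/9765625 m
Load 2 — point force P=-19 kN at a=18/5 m (b=L-a=12/5):
  y_2 = -Pb²x²(3aL-(3a+b)x)/(6L³EI)  [x≤a] = -(-19)·(12/5)²·(6/5)²·(3·(18/5)·6-(3·(18/5)+(12/5))·(6/5))/(6·6³·10000) = 5814/9765625 m
Load 3 — applied couple M₀=-12 kN·m at a=4 m (b=L-a=2):
  y_3 = (R_Ax³/6 - M_Ax²/2)/EI  [x≤a] with R_A=-8/3, M_A=-4 = ((-8/3)·(6/5)³/6 - (-4)·(6/5)²/2)/10000 = 33/156250 m
Load 4 — point force P=20 kN at a=9/2 m (b=L-a=3/2):
  y_4 = -Pb²x²(3aL-(3a+b)x)/(6L³EI)  [x≤a] = -20·(3/2)²·(6/5)²·(3·(9/2)·6-(3·(9/2)+(3/2))·(6/5))/(6·6³·10000) = -63/200000 m
Superposition: y = Σ y_i = -339051/625000000 m ≈ -0.000542 m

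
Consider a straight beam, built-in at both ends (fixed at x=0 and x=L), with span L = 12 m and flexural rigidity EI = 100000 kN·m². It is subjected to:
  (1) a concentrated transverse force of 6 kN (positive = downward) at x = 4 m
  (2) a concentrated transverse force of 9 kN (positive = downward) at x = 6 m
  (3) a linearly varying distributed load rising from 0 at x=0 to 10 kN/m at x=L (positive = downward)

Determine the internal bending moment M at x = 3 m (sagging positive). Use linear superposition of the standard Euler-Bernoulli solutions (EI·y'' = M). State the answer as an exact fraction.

M(3) = 59/12 kN·m

Load 1 — point force P=6 kN at a=4 m (b=L-a=8):
  M_1 = Pb²(3a+b)x/L³ - Pab²/L²  [x≤a] = 6·8²·(3·4+8)·3/12³ - 6·4·8²/12² = 8/3 kN·m
Load 2 — point force P=9 kN at a=6 m (b=L-a=6):
  M_2 = Pb²(3a+b)x/L³ - Pab²/L²  [x≤a] = 9·6²·(3·6+6)·3/12³ - 9·6·6²/12² = 0 kN·m
Load 3 — triangular load w₀=10 kN/m (0→w₀ over full span):
  M_3 = 3w₀Lx/20 - w₀L²/30 - w₀x³/(6L) = 3·10·12·3/20 - 10·12²/30 - 10·3³/(6·12) = 9/4 kN·m
Superposition: M = Σ M_i = 59/12 kN·m ≈ 4.916667 kN·m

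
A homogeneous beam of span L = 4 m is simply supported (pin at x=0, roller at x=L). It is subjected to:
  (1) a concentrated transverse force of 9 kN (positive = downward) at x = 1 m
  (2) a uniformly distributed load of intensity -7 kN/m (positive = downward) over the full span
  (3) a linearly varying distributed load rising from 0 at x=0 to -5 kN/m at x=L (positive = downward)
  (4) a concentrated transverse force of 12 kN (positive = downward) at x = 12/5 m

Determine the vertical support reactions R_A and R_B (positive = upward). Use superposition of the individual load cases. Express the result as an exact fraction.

Load 1 — point force P=9 kN at a=1 m (b=L-a=3):
  R_A = Pb/L = 9·3/4 = 27/4 kN
  R_B = Pa/L = 9·1/4 = 9/4 kN
Load 2 — uniform load w=-7 kN/m over full span:
  R_A = wL/2 = (-7)·4/2 = -14 kN
  R_B = wL/2 = (-7)·4/2 = -14 kN
Load 3 — triangular load w₀=-5 kN/m (0→w₀ over full span):
  R_A = w₀L/6 = (-5)·4/6 = -10/3 kN
  R_B = w₀L/3 = (-5)·4/3 = -20/3 kN
Load 4 — point force P=12 kN at a=12/5 m (b=L-a=8/5):
  R_A = Pb/L = 12·(8/5)/4 = 24/5 kN
  R_B = Pa/L = 12·(12/5)/4 = 36/5 kN
Superposition: R_A = -347/60 kN, R_B = -673/60 kN

R_A = -347/60 kN, R_B = -673/60 kN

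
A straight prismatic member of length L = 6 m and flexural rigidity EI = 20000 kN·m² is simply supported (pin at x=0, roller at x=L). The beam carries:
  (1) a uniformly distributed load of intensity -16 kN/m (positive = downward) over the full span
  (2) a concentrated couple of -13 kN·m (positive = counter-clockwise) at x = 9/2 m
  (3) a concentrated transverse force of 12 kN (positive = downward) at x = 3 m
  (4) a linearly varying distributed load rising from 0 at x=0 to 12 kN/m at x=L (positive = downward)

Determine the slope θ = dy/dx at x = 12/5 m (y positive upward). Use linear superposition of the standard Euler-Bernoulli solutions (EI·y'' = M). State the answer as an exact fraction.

Load 1 — uniform load w=-16 kN/m over full span:
  θ_1 = -w(L³-6Lx²+4x³)/(24EI) = -(-16)·(6³-6·6·(12/5)²+4·(12/5)³)/(24·20000) = 333/156250 rad
Load 2 — applied couple M₀=-13 kN·m at a=9/2 m (b=L-a=3/2):
  θ_2 = (M₀x²/(2L)+C₁)/EI  [x≤a] with C₁=M₀(3b²-L²)/(6L)=169/16 = ((-13)·(12/5)²/(2·6)+(169/16))/20000 = 1729/8000000 rad
Load 3 — point force P=12 kN at a=3 m (b=L-a=3):
  θ_3 = -Pb(L²-b²-3x²)/(6LEI)  [x≤a] = -12·3·(6²-3²-3·(12/5)²)/(6·6·20000) = -243/500000 rad
Load 4 — triangular load w₀=12 kN/m (0→w₀ over full span):
  θ_4 = -w₀(7L⁴-30L²x²+15x⁴)/(360LEI) = -12·(7·6⁴-30·6²·(12/5)²+15·(12/5)⁴)/(360·6·20000) = -2907/3125000 rad
Superposition: θ = Σ θ_i = 186217/200000000 rad ≈ 0.000931 rad

θ(12/5) = 186217/200000000 rad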